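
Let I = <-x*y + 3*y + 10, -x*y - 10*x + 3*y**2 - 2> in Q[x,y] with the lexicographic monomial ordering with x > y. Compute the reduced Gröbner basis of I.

G = {x - 3/10*y**2 + 3/10*y + 6/5, y**3 - y**2 - 14*y - 100/3}

f_1 = -x*y + 3*y + 10, LT = x*y.
f_2 = -x*y - 10*x + 3*y**2 - 2, LT = x*y.

S(f_1,f_2): lcm = x*y. S = -10*x + 3*y**2 - 3*y - 12.
  reduce S modulo (f_1, f_2):
  remainder -10*x + 3*y**2 - 3*y - 12 ≠ 0; add g_3 = -10*x + 3*y**2 - 3*y - 12 to the basis.

S(f_1,g_3): lcm = x*y. S = 3/10*y**3 - 3/10*y**2 - 21/5*y - 10.
  reduce S modulo (f_1, f_2, g_3):
  remainder 3/10*y**3 - 3/10*y**2 - 21/5*y - 10 ≠ 0; add g_4 = 3/10*y**3 - 3/10*y**2 - 21/5*y - 10 to the basis.

The other S-polynomials (S(f_2,g_3), S(f_1,g_4), S(f_2,g_4), S(g_3,g_4)) all reduce to 0 modulo the current basis, so we have a Gröbner basis.
Inter-reduce: drop elements whose leading term is divisible by another's, tail-reduce, and make monic.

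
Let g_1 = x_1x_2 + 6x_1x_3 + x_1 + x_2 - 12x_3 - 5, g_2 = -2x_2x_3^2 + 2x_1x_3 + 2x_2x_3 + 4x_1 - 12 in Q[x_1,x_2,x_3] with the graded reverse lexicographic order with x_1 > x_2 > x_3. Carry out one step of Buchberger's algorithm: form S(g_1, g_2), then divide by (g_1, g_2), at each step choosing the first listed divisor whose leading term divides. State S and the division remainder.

lcm(LM(g_1), LM(g_2)) = x_1x_2x_3^2.
S = (lcm/LT(g_1))·g_1 − (lcm/LT(g_2))·g_2 = 6x_1x_3^3 + x_1^2x_3 + x_1x_2x_3 + x_1x_3^2 + x_2x_3^2 - 12x_3^3 + 2x_1^2 - 5x_3^2 - 6x_1.
Reduce S modulo (g_1, g_2) in that order:
  leading term x_1x_3^3: no divisor's leading term divides it; move 6x_1x_3^3 to the remainder.
  leading term x_1^2x_3: no divisor's leading term divides it; move x_1^2x_3 to the remainder.
  leading term x_1x_2x_3: subtract (x_3)·g_1 from x_1x_2x_3 + x_1x_3^2 + x_2x_3^2 - 12x_3^3 + 2x_1^2 - 5x_3^2 - 6x_1 → -5x_1x_3^2 + x_2x_3^2 - 12x_3^3 + 2x_1^2 - x_1x_3 - x_2x_3 + 7x_3^2 - 6x_1 + 5x_3
  leading term x_1x_3^2: no divisor's leading term divides it; move -5x_1x_3^2 to the remainder.
  leading term x_2x_3^2: subtract (-1/2)·g_2 from x_2x_3^2 - 12x_3^3 + 2x_1^2 - x_1x_3 - x_2x_3 + 7x_3^2 - 6x_1 + 5x_3 → -12x_3^3 + 2x_1^2 + 7x_3^2 - 4x_1 + 5x_3 - 6
  leading term x_3^3: no divisor's leading term divides it; move -12x_3^3 to the remainder.
  leading term x_1^2: no divisor's leading term divides it; move 2x_1^2 to the remainder.
  leading term x_3^2: no divisor's leading term divides it; move 7x_3^2 to the remainder.
  leading term x_1: no divisor's leading term divides it; move -4x_1 to the remainder.
  leading term x_3: no divisor's leading term divides it; move 5x_3 to the remainder.
  leading term 1: no divisor's leading term divides it; move -6 to the remainder.
The remainder 6x_1x_3^3 + x_1^2x_3 - 5x_1x_3^2 - 12x_3^3 + 2x_1^2 + 7x_3^2 - 4x_1 + 5x_3 - 6 is nonzero, so it would be added as the next basis element.

S(g_1, g_2) = 6x_1x_3^3 + x_1^2x_3 + x_1x_2x_3 + x_1x_3^2 + x_2x_3^2 - 12x_3^3 + 2x_1^2 - 5x_3^2 - 6x_1; remainder on division = 6x_1x_3^3 + x_1^2x_3 - 5x_1x_3^2 - 12x_3^3 + 2x_1^2 + 7x_3^2 - 4x_1 + 5x_3 - 6.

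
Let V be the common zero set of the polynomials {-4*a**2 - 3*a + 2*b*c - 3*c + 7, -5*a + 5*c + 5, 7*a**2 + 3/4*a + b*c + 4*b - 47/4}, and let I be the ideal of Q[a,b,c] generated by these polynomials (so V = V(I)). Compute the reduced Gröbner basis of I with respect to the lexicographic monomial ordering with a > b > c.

This is the nonlinear analogue of row-reducing a linear system.

f_1 = -4*a**2 - 3*a + 2*b*c - 3*c + 7, LT = a**2.
f_2 = -5*a + 5*c + 5, LT = a.
f_3 = 7*a**2 + 3/4*a + b*c + 4*b - 47/4, LT = a**2.

S(f_1,f_2): lcm = a**2. S = a*c + 7/4*a - 1/2*b*c + 3/4*c - 7/4.
  leading term a*c: subtract (-1/5*c)·f_2 from a*c + 7/4*a - 1/2*b*c + 3/4*c - 7/4 → 7/4*a - 1/2*b*c + c**2 + 7/4*c - 7/4
  leading term a: subtract (-7/20)·f_2 from 7/4*a - 1/2*b*c + c**2 + 7/4*c - 7/4 → -1/2*b*c + c**2 + 7/2*c
  leading term b*c: no divisor's leading term divides it; move -1/2*b*c to the remainder.
  leading term c**2: no divisor's leading term divides it; move c**2 to the remainder.
  leading term c: no divisor's leading term divides it; move 7/2*c to the remainder.
  remainder -1/2*b*c + c**2 + 7/2*c ≠ 0; add g_4 = -1/2*b*c + c**2 + 7/2*c to the basis.

S(f_1,f_3): lcm = a**2. S = 9/14*a - 9/14*b*c - 4/7*b + 3/4*c - 1/14.
  leading term a: subtract (-9/70)·f_2 from 9/14*a - 9/14*b*c - 4/7*b + 3/4*c - 1/14 → -9/14*b*c - 4/7*b + 39/28*c + 4/7
  leading term b*c: subtract (9/7)·g_4 from -9/14*b*c - 4/7*b + 39/28*c + 4/7 → -4/7*b - 9/7*c**2 - 87/28*c + 4/7
  leading term b: no divisor's leading term divides it; move -4/7*b to the remainder.
  leading term c**2: no divisor's leading term divides it; move -9/7*c**2 to the remainder.
  leading term c: no divisor's leading term divides it; move -87/28*c to the remainder.
  leading term 1: no divisor's leading term divides it; move 4/7 to the remainder.
  remainder -4/7*b - 9/7*c**2 - 87/28*c + 4/7 ≠ 0; add g_5 = -4/7*b - 9/7*c**2 - 87/28*c + 4/7 to the basis.

S(g_4,g_5): lcm = b*c. S = -9/4*c**3 - 119/16*c**2 - 6*c.
  leading term c**3: no divisor's leading term divides it; move -9/4*c**3 to the remainder.
  leading term c**2: no divisor's leading term divides it; move -119/16*c**2 to the remainder.
  leading term c: no divisor's leading term divides it; move -6*c to the remainder.
  remainder -9/4*c**3 - 119/16*c**2 - 6*c ≠ 0; add g_6 = -9/4*c**3 - 119/16*c**2 - 6*c to the basis.

The other S-polynomials (S(f_2,f_3), S(f_1,g_4), S(f_2,g_4), S(f_3,g_4), S(f_1,g_5), S(f_2,g_5), S(f_3,g_5), S(f_1,g_6), S(f_2,g_6), S(f_3,g_6), S(g_4,g_6), S(g_5,g_6)) all reduce to 0 modulo the current basis, so we have a Gröbner basis.
Inter-reduce: drop elements whose leading term is divisible by another's, tail-reduce, and make monic.

G = {a - c - 1, b + 9/4*c**2 + 87/16*c - 1, c**3 + 119/36*c**2 + 8/3*c}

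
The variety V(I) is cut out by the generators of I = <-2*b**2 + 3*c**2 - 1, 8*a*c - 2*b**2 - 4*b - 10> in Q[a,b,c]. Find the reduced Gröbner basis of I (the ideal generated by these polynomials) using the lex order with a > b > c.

G = {a*c - 1/2*b - 3/8*c**2 - 9/8, b**2 - 3/2*c**2 + 1/2}

This is the nonlinear analogue of row-reducing a linear system.

f_1 = -2*b**2 + 3*c**2 - 1, LT = b**2.
f_2 = 8*a*c - 2*b**2 - 4*b - 10, LT = a*c.

The S-polynomials (S(f_1,f_2)) all reduce to 0 modulo the current basis, so we have a Gröbner basis.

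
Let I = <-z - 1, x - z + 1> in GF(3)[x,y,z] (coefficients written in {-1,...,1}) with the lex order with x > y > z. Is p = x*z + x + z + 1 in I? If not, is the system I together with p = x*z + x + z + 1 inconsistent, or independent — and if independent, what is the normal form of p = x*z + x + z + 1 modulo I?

x*z + x + z + 1 lies in I (it reduces to 0).

First compute the reduced Gröbner basis of I by Buchberger's algorithm.
f_1 = -z - 1, LT = z.
f_2 = x - z + 1, LT = x.

The S-polynomials (S(f_1,f_2)) all reduce to 0 modulo the current basis, so we have a Gröbner basis.
Inter-reduce: drop elements whose leading term is divisible by another's, tail-reduce, and make monic.
Reduced Gröbner basis: {x - 1, z + 1}.
Label its elements g_1 = x - 1, g_2 = z + 1.

Reduce p = x*z + x + z + 1 modulo G:
  leading term x*z: subtract (z)·g_1 from x*z + x + z + 1 → x - z + 1
  leading term x: subtract (1)·g_1 from x - z + 1 → -z - 1
  leading term z: subtract (-1)·g_2 from -z - 1 → 0
  normal form = 0.
Since the normal form is 0, p ∈ I.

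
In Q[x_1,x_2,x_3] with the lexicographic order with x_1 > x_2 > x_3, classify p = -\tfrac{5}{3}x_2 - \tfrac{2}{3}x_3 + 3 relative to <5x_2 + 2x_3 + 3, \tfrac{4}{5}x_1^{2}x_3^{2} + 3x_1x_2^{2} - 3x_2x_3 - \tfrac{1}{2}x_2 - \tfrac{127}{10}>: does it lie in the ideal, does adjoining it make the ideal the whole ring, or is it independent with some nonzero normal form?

First compute the reduced Gröbner basis of I by Buchberger's algorithm.
f_1 = 5x_2 + 2x_3 + 3, LT = x_2.
f_2 = \tfrac{4}{5}x_1^{2}x_3^{2} + 3x_1x_2^{2} - 3x_2x_3 - \tfrac{1}{2}x_2 - \tfrac{127}{10}, LT = x_1^{2}x_3^{2}.

The S-polynomials (S(f_1,f_2)) all reduce to 0 modulo the current basis, so we have a Gröbner basis.
Inter-reduce: drop elements whose leading term is divisible by another's, tail-reduce, and make monic.
Reduced Gröbner basis: {x_1^{2}x_3^{2} + \tfrac{3}{5}x_1x_3^{2} + \tfrac{9}{5}x_1x_3 + \tfrac{27}{20}x_1 + \tfrac{3}{2}x_3^{2} + \tfrac{5}{2}x_3 - \tfrac{31}{2}, x_2 + \tfrac{2}{5}x_3 + \tfrac{3}{5}}.
Label its elements g_1 = x_1^{2}x_3^{2} + \tfrac{3}{5}x_1x_3^{2} + \tfrac{9}{5}x_1x_3 + \tfrac{27}{20}x_1 + \tfrac{3}{2}x_3^{2} + \tfrac{5}{2}x_3 - \tfrac{31}{2}, g_2 = x_2 + \tfrac{2}{5}x_3 + \tfrac{3}{5}.

Reduce p = -\tfrac{5}{3}x_2 - \tfrac{2}{3}x_3 + 3 modulo G:
  leading term x_2: subtract (-\tfrac{5}{3})·g_2 from -\tfrac{5}{3}x_2 - \tfrac{2}{3}x_3 + 3 → 4
  leading term 1: no divisor's leading term divides it; move 4 to the remainder.
  normal form = 4.
The normal form is nonzero, so p ∉ I. Since p minus its normal form lies in I, I + (p) = I + (r) where r = 4; decide whether this ideal is the whole ring.
Here r = 4 is a nonzero constant, hence a unit: 1 ∈ I + (p), the Gröbner basis of I + (p) is {1}, and the enlarged system has no common solution — adjoining p is inconsistent.

Adjoining -\tfrac{5}{3}x_2 - \tfrac{2}{3}x_3 + 3 makes the ideal the whole ring: the system is inconsistent.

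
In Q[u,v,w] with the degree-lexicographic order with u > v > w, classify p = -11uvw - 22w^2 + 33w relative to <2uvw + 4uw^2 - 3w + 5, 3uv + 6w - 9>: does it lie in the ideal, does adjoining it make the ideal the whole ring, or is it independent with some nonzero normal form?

First compute the reduced Gröbner basis of I by Buchberger's algorithm.
f_1 = 2uvw + 4uw^2 - 3w + 5, LT = uvw.
f_2 = 3uv + 6w - 9, LT = uv.

S(f_1,f_2): lcm = uvw. S = 2uw^2 - 2w^2 + 3/2w + 5/2.
  reduce S modulo (f_1, f_2):
  remainder 2uw^2 - 2w^2 + 3/2w + 5/2 ≠ 0; add h_3 = 2uw^2 - 2w^2 + 3/2w + 5/2 to the basis.

S(f_1,h_3): lcm = uvw^2. S = 2uw^3 + vw^2 - 3/4vw - 3/2w^2 - 5/4v + 5/2w.
  reduce S modulo (f_1, f_2, h_3):
  remainder vw^2 + 2w^3 - 3/4vw - 3w^2 - 5/4v ≠ 0; add h_4 = vw^2 + 2w^3 - 3/4vw - 3w^2 - 5/4v to the basis.

The other S-polynomials (S(f_2,h_3), S(f_1,h_4), S(f_2,h_4), S(h_3,h_4)) all reduce to 0 modulo the current basis, so we have a Gröbner basis.
Inter-reduce: drop elements whose leading term is divisible by another's, tail-reduce, and make monic.
Reduced Gröbner basis: {uw^2 - w^2 + 3/4w + 5/4, vw^2 + 2w^3 - 3/4vw - 3w^2 - 5/4v, uv + 2w - 3}.
Label its elements g_1 = uw^2 - w^2 + 3/4w + 5/4, g_2 = vw^2 + 2w^3 - 3/4vw - 3w^2 - 5/4v, g_3 = uv + 2w - 3.

Reduce p = -11uvw - 22w^2 + 33w modulo G:
  leading term uvw: subtract (-11w)·g_3 from -11uvw - 22w^2 + 33w → 0
  normal form = 0.
Since the normal form is 0, p ∈ I.

-11uvw - 22w^2 + 33w lies in I (it reduces to 0).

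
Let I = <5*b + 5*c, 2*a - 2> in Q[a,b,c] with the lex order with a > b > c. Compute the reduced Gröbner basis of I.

f_1 = 5*b + 5*c, LT = b.
f_2 = 2*a - 2, LT = a.

The S-polynomials (S(f_1,f_2)) all reduce to 0 modulo the current basis, so we have a Gröbner basis.

G = {a - 1, b + c}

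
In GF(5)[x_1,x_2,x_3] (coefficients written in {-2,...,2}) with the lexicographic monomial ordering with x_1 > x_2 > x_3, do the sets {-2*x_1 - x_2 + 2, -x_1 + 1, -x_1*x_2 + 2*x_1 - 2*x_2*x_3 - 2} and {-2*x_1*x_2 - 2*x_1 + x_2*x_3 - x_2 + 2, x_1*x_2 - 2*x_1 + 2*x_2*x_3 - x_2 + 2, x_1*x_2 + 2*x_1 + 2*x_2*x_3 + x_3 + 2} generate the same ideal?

Since reduced Gröbner bases are canonical representatives of ideals under a given ordering, it suffices to compute and compare them.
Buchberger on the first generating set:
f_1 = -2*x_1 - x_2 + 2, LT = x_1.
f_2 = -x_1 + 1, LT = x_1.
f_3 = -x_1*x_2 + 2*x_1 - 2*x_2*x_3 - 2, LT = x_1*x_2.

S(f_1,f_2): lcm = x_1. S = -2*x_2.
  reduce S modulo (f_1, f_2, f_3):
  remainder -2*x_2 ≠ 0; add g_4 = -2*x_2 to the basis.

The other S-polynomials (S(f_1,f_3), S(f_2,f_3), S(f_1,g_4), S(f_2,g_4), S(f_3,g_4)) all reduce to 0 modulo the current basis, so we have a Gröbner basis.
Inter-reduce: drop elements whose leading term is divisible by another's, tail-reduce, and make monic.
Reduced Gröbner basis: {x_1 - 1, x_2}.

Buchberger on the second generating set:
h_1 = -2*x_1*x_2 - 2*x_1 + x_2*x_3 - x_2 + 2, LT = x_1*x_2.
h_2 = x_1*x_2 - 2*x_1 + 2*x_2*x_3 - x_2 + 2, LT = x_1*x_2.
h_3 = x_1*x_2 + 2*x_1 + 2*x_2*x_3 + x_3 + 2, LT = x_1*x_2.

S(h_1,h_2): lcm = x_1*x_2. S = -2*x_1 - x_2 + 2.
  reduce S modulo (h_1, h_2, h_3):
  remainder -2*x_1 - x_2 + 2 ≠ 0; add k_4 = -2*x_1 - x_2 + 2 to the basis.

S(h_1,h_3): lcm = x_1*x_2. S = -x_1 - 2*x_2 - x_3 + 2.
  reduce S modulo (h_1, h_2, h_3, k_4):
  remainder x_2 - x_3 + 1 ≠ 0; add k_5 = x_2 - x_3 + 1 to the basis.

S(h_1,k_4): lcm = x_1*x_2. S = x_1 + 2*x_2**2 + 2*x_2*x_3 - x_2 - 1.
  reduce S modulo (h_1, h_2, h_3, k_4, k_5):
  remainder -x_3**2 + 1 ≠ 0; add k_6 = -x_3**2 + 1 to the basis.

The other S-polynomials (S(h_2,h_3), S(h_2,k_4), S(h_3,k_4), S(h_1,k_5), S(h_2,k_5), S(h_3,k_5), S(k_4,k_5), S(h_1,k_6), S(h_2,k_6), S(h_3,k_6), S(k_4,k_6), S(k_5,k_6)) all reduce to 0 modulo the current basis, so we have a Gröbner basis.
Inter-reduce: drop elements whose leading term is divisible by another's, tail-reduce, and make monic.
Reduced Gröbner basis: {x_1 - 2*x_3 + 1, x_2 - x_3 + 1, x_3**2 - 1}.

Since the reduced bases disagree, the two ideals are not the same.

No, the ideals differ.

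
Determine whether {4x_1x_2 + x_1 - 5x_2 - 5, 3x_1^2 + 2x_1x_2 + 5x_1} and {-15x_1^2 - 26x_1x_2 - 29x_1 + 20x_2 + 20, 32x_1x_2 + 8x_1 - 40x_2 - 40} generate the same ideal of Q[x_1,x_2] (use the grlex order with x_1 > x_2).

Yes, the ideals are equal.

For a fixed monomial order, each ideal has a unique reduced Gröbner basis; comparing bases decides equality.
Buchberger on the first generating set:
f_1 = 4x_1x_2 + x_1 - 5x_2 - 5, LT = x_1x_2.
f_2 = 3x_1^2 + 2x_1x_2 + 5x_1, LT = x_1^2.

S(f_1,f_2): lcm = x_1^2x_2. S = -2/3x_1x_2^2 + 1/4x_1^2 - 35/12x_1x_2 - 5/4x_1.
  leading term x_1x_2^2: subtract (-1/6x_2)·f_1 from -2/3x_1x_2^2 + 1/4x_1^2 - 35/12x_1x_2 - 5/4x_1 → 1/4x_1^2 - 11/4x_1x_2 - 5/6x_2^2 - 5/4x_1 - 5/6x_2
  leading term x_1^2: subtract (1/12)·f_2 from 1/4x_1^2 - 11/4x_1x_2 - 5/6x_2^2 - 5/4x_1 - 5/6x_2 → -35/12x_1x_2 - 5/6x_2^2 - 5/3x_1 - 5/6x_2
  leading term x_1x_2: subtract (-35/48)·f_1 from -35/12x_1x_2 - 5/6x_2^2 - 5/3x_1 - 5/6x_2 → -5/6x_2^2 - 15/16x_1 - 215/48x_2 - 175/48
  leading term x_2^2: no divisor's leading term divides it; move -5/6x_2^2 to the remainder.
  leading term x_1: no divisor's leading term divides it; move -15/16x_1 to the remainder.
  leading term x_2: no divisor's leading term divides it; move -215/48x_2 to the remainder.
  leading term 1: no divisor's leading term divides it; move -175/48 to the remainder.
  remainder -5/6x_2^2 - 15/16x_1 - 215/48x_2 - 175/48 ≠ 0; add g_3 = -5/6x_2^2 - 15/16x_1 - 215/48x_2 - 175/48 to the basis.

The other S-polynomials (S(f_1,g_3), S(f_2,g_3)) all reduce to 0 modulo the current basis, so we have a Gröbner basis.
Inter-reduce: drop elements whose leading term is divisible by another's, tail-reduce, and make monic.
Reduced Gröbner basis: {x_1^2 + 3/2x_1 + 5/6x_2 + 5/6, x_1x_2 + 1/4x_1 - 5/4x_2 - 5/4, x_2^2 + 9/8x_1 + 43/8x_2 + 35/8}.

Buchberger on the second generating set:
h_1 = -15x_1^2 - 26x_1x_2 - 29x_1 + 20x_2 + 20, LT = x_1^2.
h_2 = 32x_1x_2 + 8x_1 - 40x_2 - 40, LT = x_1x_2.

S(h_1,h_2): lcm = x_1^2x_2. S = 26/15x_1x_2^2 - 1/4x_1^2 + 191/60x_1x_2 - 4/3x_2^2 + 5/4x_1 - 4/3x_2.
  leading term x_1x_2^2: subtract (13/240x_2)·h_2 from 26/15x_1x_2^2 - 1/4x_1^2 + 191/60x_1x_2 - 4/3x_2^2 + 5/4x_1 - 4/3x_2 → -1/4x_1^2 + 11/4x_1x_2 + 5/6x_2^2 + 5/4x_1 + 5/6x_2
  leading term x_1^2: subtract (1/60)·h_1 from -1/4x_1^2 + 11/4x_1x_2 + 5/6x_2^2 + 5/4x_1 + 5/6x_2 → 191/60x_1x_2 + 5/6x_2^2 + 26/15x_1 + 1/2x_2 - 1/3
  leading term x_1x_2: subtract (191/1920)·h_2 from 191/60x_1x_2 + 5/6x_2^2 + 26/15x_1 + 1/2x_2 - 1/3 → 5/6x_2^2 + 15/16x_1 + 215/48x_2 + 175/48
  leading term x_2^2: no divisor's leading term divides it; move 5/6x_2^2 to the remainder.
  leading term x_1: no divisor's leading term divides it; move 15/16x_1 to the remainder.
  leading term x_2: no divisor's leading term divides it; move 215/48x_2 to the remainder.
  leading term 1: no divisor's leading term divides it; move 175/48 to the remainder.
  remainder 5/6x_2^2 + 15/16x_1 + 215/48x_2 + 175/48 ≠ 0; add k_3 = 5/6x_2^2 + 15/16x_1 + 215/48x_2 + 175/48 to the basis.

The other S-polynomials (S(h_1,k_3), S(h_2,k_3)) all reduce to 0 modulo the current basis, so we have a Gröbner basis.
Inter-reduce: drop elements whose leading term is divisible by another's, tail-reduce, and make monic.
Reduced Gröbner basis: {x_1^2 + 3/2x_1 + 5/6x_2 + 5/6, x_1x_2 + 1/4x_1 - 5/4x_2 - 5/4, x_2^2 + 9/8x_1 + 43/8x_2 + 35/8}.

Same reduced basis, so the two generating sets span the same ideal.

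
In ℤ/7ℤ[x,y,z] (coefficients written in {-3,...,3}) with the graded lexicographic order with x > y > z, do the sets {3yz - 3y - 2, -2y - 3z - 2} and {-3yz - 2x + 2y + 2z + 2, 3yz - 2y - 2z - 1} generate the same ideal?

Two ideals are equal iff their reduced Gröbner bases coincide (the reduced basis is unique for a fixed ordering).
Buchberger on the first generating set:
f_1 = 3yz - 3y - 2, LT = yz.
f_2 = -2y - 3z - 2, LT = y.

S(f_1,f_2): lcm = yz. S = 2z² - y - z - 3.
  reduce S modulo (f_1, f_2):
  remainder 2z² - 3z - 2 ≠ 0; add g_3 = 2z² - 3z - 2 to the basis.

The other S-polynomials (S(f_1,g_3), S(f_2,g_3)) all reduce to 0 modulo the current basis, so we have a Gröbner basis.
Inter-reduce: drop elements whose leading term is divisible by another's, tail-reduce, and make monic.
Reduced Gröbner basis: {z² + 2z - 1, y - 2z + 1}.

Buchberger on the second generating set:
h_1 = -3yz - 2x + 2y + 2z + 2, LT = yz.
h_2 = 3yz - 2y - 2z - 1, LT = yz.

S(h_1,h_2): lcm = yz. S = 3x + 2.
  reduce S modulo (h_1, h_2):
  remainder 3x + 2 ≠ 0; add k_3 = 3x + 2 to the basis.

The other S-polynomials (S(h_1,k_3), S(h_2,k_3)) all reduce to 0 modulo the current basis, so we have a Gröbner basis.
Inter-reduce: drop elements whose leading term is divisible by another's, tail-reduce, and make monic.
Reduced Gröbner basis: {yz - 3y - 3z + 2, x + 3}.

These differ, so the ideals are not equal.

No, the ideals differ.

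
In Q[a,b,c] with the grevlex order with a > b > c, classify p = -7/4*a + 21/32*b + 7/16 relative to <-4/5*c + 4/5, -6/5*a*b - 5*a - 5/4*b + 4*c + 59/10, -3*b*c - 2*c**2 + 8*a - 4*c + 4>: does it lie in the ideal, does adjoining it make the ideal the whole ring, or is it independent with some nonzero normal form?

First compute the reduced Gröbner basis of I by Buchberger's algorithm.
f_1 = -4/5*c + 4/5, LT = c.
f_2 = -6/5*a*b - 5*a - 5/4*b + 4*c + 59/10, LT = a*b.
f_3 = -3*b*c - 2*c**2 + 8*a - 4*c + 4, LT = b*c.

S(f_1,f_3): lcm = b*c. S = -2/3*c**2 + 8/3*a - b - 4/3*c + 4/3.
  leading term c**2: subtract (5/6*c)·f_1 from -2/3*c**2 + 8/3*a - b - 4/3*c + 4/3 → 8/3*a - b - 2*c + 4/3
  leading term a: no divisor's leading term divides it; move 8/3*a to the remainder.
  leading term b: no divisor's leading term divides it; move -b to the remainder.
  leading term c: subtract (5/2)·f_1 from -2*c + 4/3 → -2/3
  leading term 1: no divisor's leading term divides it; move -2/3 to the remainder.
  remainder 8/3*a - b - 2/3 ≠ 0; add h_4 = 8/3*a - b - 2/3 to the basis.

S(f_2,h_4): lcm = a*b. S = 3/8*b**2 + 25/6*a + 31/24*b - 10/3*c - 59/12.
  leading term b**2: no divisor's leading term divides it; move 3/8*b**2 to the remainder.
  leading term a: subtract (25/16)·h_4 from 25/6*a + 31/24*b - 10/3*c - 59/12 → 137/48*b - 10/3*c - 31/8
  leading term b: no divisor's leading term divides it; move 137/48*b to the remainder.
  leading term c: subtract (25/6)·f_1 from -10/3*c - 31/8 → -173/24
  leading term 1: no divisor's leading term divides it; move -173/24 to the remainder.
  remainder 3/8*b**2 + 137/48*b - 173/24 ≠ 0; add h_5 = 3/8*b**2 + 137/48*b - 173/24 to the basis.

The other S-polynomials (S(f_1,f_2), S(f_2,f_3), S(f_1,h_4), S(f_3,h_4), S(f_1,h_5), S(f_2,h_5), S(f_3,h_5), S(h_4,h_5)) all reduce to 0 modulo the current basis, so we have a Gröbner basis.
Inter-reduce: drop elements whose leading term is divisible by another's, tail-reduce, and make monic.
Reduced Gröbner basis: {b**2 + 137/18*b - 173/9, a - 3/8*b - 1/4, c - 1}.
Label its elements g_1 = b**2 + 137/18*b - 173/9, g_2 = a - 3/8*b - 1/4, g_3 = c - 1.

Reduce p = -7/4*a + 21/32*b + 7/16 modulo G:
  leading term a: subtract (-7/4)·g_2 from -7/4*a + 21/32*b + 7/16 → 0
  normal form = 0.
Since the normal form is 0, p ∈ I.

The remainder on division by a Gröbner basis is unique — it is the normal form.

-7/4*a + 21/32*b + 7/16 lies in I (it reduces to 0).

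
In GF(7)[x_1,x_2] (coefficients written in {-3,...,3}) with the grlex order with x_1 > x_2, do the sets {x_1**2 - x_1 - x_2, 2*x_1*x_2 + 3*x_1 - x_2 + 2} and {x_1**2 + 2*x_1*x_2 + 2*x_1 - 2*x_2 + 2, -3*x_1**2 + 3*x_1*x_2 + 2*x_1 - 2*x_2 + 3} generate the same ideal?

For a fixed monomial order, each ideal has a unique reduced Gröbner basis; comparing bases decides equality.
Buchberger on the first generating set:
f_1 = x_1**2 - x_1 - x_2, LT = x_1**2.
f_2 = 2*x_1*x_2 + 3*x_1 - x_2 + 2, LT = x_1*x_2.

S(f_1,f_2): lcm = x_1**2*x_2. S = 2*x_1**2 + 3*x_1*x_2 - x_2**2 - x_1.
  leading term x_1**2: subtract (2)·f_1 from 2*x_1**2 + 3*x_1*x_2 - x_2**2 - x_1 → 3*x_1*x_2 - x_2**2 + x_1 + 2*x_2
  leading term x_1*x_2: subtract (-2)·f_2 from 3*x_1*x_2 - x_2**2 + x_1 + 2*x_2 → -x_2**2 - 3
  leading term x_2**2: no divisor's leading term divides it; move -x_2**2 to the remainder.
  leading term 1: no divisor's leading term divides it; move -3 to the remainder.
  remainder -x_2**2 - 3 ≠ 0; add g_3 = -x_2**2 - 3 to the basis.

The other S-polynomials (S(f_1,g_3), S(f_2,g_3)) all reduce to 0 modulo the current basis, so we have a Gröbner basis.
Inter-reduce: drop elements whose leading term is divisible by another's, tail-reduce, and make monic.
Reduced Gröbner basis: {x_1**2 - x_1 - x_2, x_1*x_2 - 2*x_1 + 3*x_2 + 1, x_2**2 + 3}.

Buchberger on the second generating set:
h_1 = x_1**2 + 2*x_1*x_2 + 2*x_1 - 2*x_2 + 2, LT = x_1**2.
h_2 = -3*x_1**2 + 3*x_1*x_2 + 2*x_1 - 2*x_2 + 3, LT = x_1**2.

S(h_1,h_2): lcm = x_1**2. S = 3*x_1*x_2 - 2*x_1 + 2*x_2 + 3.
  leading term x_1*x_2: no divisor's leading term divides it; move 3*x_1*x_2 to the remainder.
  leading term x_1: no divisor's leading term divides it; move -2*x_1 to the remainder.
  leading term x_2: no divisor's leading term divides it; move 2*x_2 to the remainder.
  leading term 1: no divisor's leading term divides it; move 3 to the remainder.
  remainder 3*x_1*x_2 - 2*x_1 + 2*x_2 + 3 ≠ 0; add k_3 = 3*x_1*x_2 - 2*x_1 + 2*x_2 + 3 to the basis.

S(h_1,k_3): lcm = x_1**2*x_2. S = 2*x_1*x_2**2 + 3*x_1**2 - x_1*x_2 - 2*x_2**2 - x_1 + 2*x_2.
  leading term x_1*x_2**2: subtract (3*x_2)·k_3 from 2*x_1*x_2**2 + 3*x_1**2 - x_1*x_2 - 2*x_2**2 - x_1 + 2*x_2 → 3*x_1**2 - 2*x_1*x_2 - x_2**2 - x_1
  leading term x_1**2: subtract (3)·h_1 from 3*x_1**2 - 2*x_1*x_2 - x_2**2 - x_1 → -x_1*x_2 - x_2**2 - x_2 + 1
  leading term x_1*x_2: subtract (2)·k_3 from -x_1*x_2 - x_2**2 - x_2 + 1 → -x_2**2 - 3*x_1 + 2*x_2 + 2
  leading term x_2**2: no divisor's leading term divides it; move -x_2**2 to the remainder.
  leading term x_1: no divisor's leading term divides it; move -3*x_1 to the remainder.
  leading term x_2: no divisor's leading term divides it; move 2*x_2 to the remainder.
  leading term 1: no divisor's leading term divides it; move 2 to the remainder.
  remainder -x_2**2 - 3*x_1 + 2*x_2 + 2 ≠ 0; add k_4 = -x_2**2 - 3*x_1 + 2*x_2 + 2 to the basis.

The other S-polynomials (S(h_2,k_3), S(h_1,k_4), S(h_2,k_4), S(k_3,k_4)) all reduce to 0 modulo the current basis, so we have a Gröbner basis.
Inter-reduce: drop elements whose leading term is divisible by another's, tail-reduce, and make monic.
Reduced Gröbner basis: {x_1**2 + x_1 - x_2, x_1*x_2 - 3*x_1 + 3*x_2 + 1, x_2**2 + 3*x_1 - 2*x_2 - 2}.

Since the reduced bases disagree, the two ideals are not the same.
The choice of monomial ordering does not affect the verdict — as long as both bases are computed under the same ordering, their equality decides ideal equality.

No, the ideals differ.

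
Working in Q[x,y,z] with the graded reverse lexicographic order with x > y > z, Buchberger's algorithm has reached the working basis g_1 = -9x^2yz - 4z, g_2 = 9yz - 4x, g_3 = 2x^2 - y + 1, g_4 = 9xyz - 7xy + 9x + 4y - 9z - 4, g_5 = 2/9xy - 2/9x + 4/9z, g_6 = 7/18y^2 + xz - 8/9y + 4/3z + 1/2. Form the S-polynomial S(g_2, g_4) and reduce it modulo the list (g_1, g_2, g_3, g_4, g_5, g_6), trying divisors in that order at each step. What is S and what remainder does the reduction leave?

lcm(LM(g_2), LM(g_4)) = xyz.
S = (lcm/LT(g_2))·g_2 − (lcm/LT(g_4))·g_4 = -4/9x^2 + 7/9xy - x - 4/9y + z + 4/9.
Reduce S modulo (g_1, g_2, g_3, g_4, g_5, g_6) in that order:
  leading term x^2: subtract (-2/9)·g_3 from -4/9x^2 + 7/9xy - x - 4/9y + z + 4/9 → 7/9xy - x - 2/3y + z + 2/3
  leading term xy: subtract (7/2)·g_5 from 7/9xy - x - 2/3y + z + 2/3 → -2/9x - 2/3y - 5/9z + 2/3
  leading term x: no divisor's leading term divides it; move -2/9x to the remainder.
  leading term y: no divisor's leading term divides it; move -2/3y to the remainder.
  leading term z: no divisor's leading term divides it; move -5/9z to the remainder.
  leading term 1: no divisor's leading term divides it; move 2/3 to the remainder.
The remainder -2/9x - 2/3y - 5/9z + 2/3 is nonzero, so it would be added as the next basis element.

S(g_2, g_4) = -4/9x^2 + 7/9xy - x - 4/9y + z + 4/9; remainder on division = -2/9x - 2/3y - 5/9z + 2/3.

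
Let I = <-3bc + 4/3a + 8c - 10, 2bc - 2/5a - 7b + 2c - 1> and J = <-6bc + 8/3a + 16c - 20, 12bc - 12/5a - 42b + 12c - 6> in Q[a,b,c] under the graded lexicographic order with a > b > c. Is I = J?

Equality of ideals is decidable: compute both reduced Gröbner bases (unique for the ordering) and check whether they agree.
Buchberger on the first generating set:
f_1 = -3bc + 4/3a + 8c - 10, LT = bc.
f_2 = 2bc - 2/5a - 7b + 2c - 1, LT = bc.

S(f_1,f_2): lcm = bc. S = -11/45a + 7/2b - 11/3c + 23/6.
  leading term a: no divisor's leading term divides it; move -11/45a to the remainder.
  leading term b: no divisor's leading term divides it; move 7/2b to the remainder.
  leading term c: no divisor's leading term divides it; move -11/3c to the remainder.
  leading term 1: no divisor's leading term divides it; move 23/6 to the remainder.
  remainder -11/45a + 7/2b - 11/3c + 23/6 ≠ 0; add g_3 = -11/45a + 7/2b - 11/3c + 23/6 to the basis.

S(f_1,g_3): leading monomials are coprime, so the S-polynomial reduces to 0 (Buchberger's first criterion).
S(f_2,g_3): leading monomials are coprime, so the S-polynomial reduces to 0 (Buchberger's first criterion).
Every S-polynomial of the final basis reduces to 0, so we have a Gröbner basis.
Inter-reduce: drop elements whose leading term is divisible by another's, tail-reduce, and make monic.
Reduced Gröbner basis: {bc - 70/11b + 4c - 40/11, a - 315/22b + 15c - 345/22}.

Buchberger on the second generating set:
h_1 = -6bc + 8/3a + 16c - 20, LT = bc.
h_2 = 12bc - 12/5a - 42b + 12c - 6, LT = bc.

S(h_1,h_2): lcm = bc. S = -11/45a + 7/2b - 11/3c + 23/6.
  leading term a: no divisor's leading term divides it; move -11/45a to the remainder.
  leading term b: no divisor's leading term divides it; move 7/2b to the remainder.
  leading term c: no divisor's leading term divides it; move -11/3c to the remainder.
  leading term 1: no divisor's leading term divides it; move 23/6 to the remainder.
  remainder -11/45a + 7/2b - 11/3c + 23/6 ≠ 0; add k_3 = -11/45a + 7/2b - 11/3c + 23/6 to the basis.

S(h_1,k_3): leading monomials are coprime, so the S-polynomial reduces to 0 (Buchberger's first criterion).
S(h_2,k_3): leading monomials are coprime, so the S-polynomial reduces to 0 (Buchberger's first criterion).
Every S-polynomial of the final basis reduces to 0, so we have a Gröbner basis.
Inter-reduce: drop elements whose leading term is divisible by another's, tail-reduce, and make monic.
Reduced Gröbner basis: {bc - 70/11b + 4c - 40/11, a - 315/22b + 15c - 345/22}.

Same reduced basis, so the two generating sets span the same ideal.

Yes, the ideals are equal.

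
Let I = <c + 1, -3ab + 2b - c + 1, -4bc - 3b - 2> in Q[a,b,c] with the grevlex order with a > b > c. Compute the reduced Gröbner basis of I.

G = {a - 1, b - 2, c + 1}

f_1 = c + 1, LT = c.
f_2 = -3ab + 2b - c + 1, LT = ab.
f_3 = -4bc - 3b - 2, LT = bc.

S(f_1,f_3): lcm = bc. S = 1/4b - 1/2.
  reduce S modulo (f_1, f_2, f_3):
  remainder 1/4b - 1/2 ≠ 0; add g_4 = 1/4b - 1/2 to the basis.

S(f_2,f_3): lcm = abc. S = -3/4ab - 2/3bc + 1/3c^2 - 1/2a - 1/3c.
  reduce S modulo (f_1, f_2, f_3, g_4):
  remainder -1/2a + 1/2 ≠ 0; add g_5 = -1/2a + 1/2 to the basis.

The other S-polynomials (S(f_1,f_2), S(f_1,g_4), S(f_2,g_4), S(f_3,g_4), S(f_1,g_5), S(f_2,g_5), S(f_3,g_5), S(g_4,g_5)) all reduce to 0 modulo the current basis, so we have a Gröbner basis.
Inter-reduce: drop elements whose leading term is divisible by another's, tail-reduce, and make monic.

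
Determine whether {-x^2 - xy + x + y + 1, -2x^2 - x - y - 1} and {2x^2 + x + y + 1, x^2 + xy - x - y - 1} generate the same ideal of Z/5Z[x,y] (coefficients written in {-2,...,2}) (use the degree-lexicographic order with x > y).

Equality of ideals is decidable: compute both reduced Gröbner bases (unique for the ordering) and check whether they agree.
Buchberger on the first generating set:
f_1 = -x^2 - xy + x + y + 1, LT = x^2.
f_2 = -2x^2 - x - y - 1, LT = x^2.

S(f_1,f_2): lcm = x^2. S = xy + x + y + 1.
  leading term xy: no divisor's leading term divides it; move xy to the remainder.
  leading term x: no divisor's leading term divides it; move x to the remainder.
  leading term y: no divisor's leading term divides it; move y to the remainder.
  leading term 1: no divisor's leading term divides it; move 1 to the remainder.
  remainder xy + x + y + 1 ≠ 0; add g_3 = xy + x + y + 1 to the basis.

S(f_1,g_3): lcm = x^2y. S = xy^2 - x^2 - 2xy - y^2 - x - y.
  leading term xy^2: subtract (y)·g_3 from xy^2 - x^2 - 2xy - y^2 - x - y → -x^2 + 2xy - 2y^2 - x - 2y
  leading term x^2: subtract (1)·f_1 from -x^2 + 2xy - 2y^2 - x - 2y → -2xy - 2y^2 - 2x + 2y - 1
  leading term xy: subtract (-2)·g_3 from -2xy - 2y^2 - 2x + 2y - 1 → -2y^2 - y + 1
  leading term y^2: no divisor's leading term divides it; move -2y^2 to the remainder.
  leading term y: no divisor's leading term divides it; move -y to the remainder.
  leading term 1: no divisor's leading term divides it; move 1 to the remainder.
  remainder -2y^2 - y + 1 ≠ 0; add g_4 = -2y^2 - y + 1 to the basis.

S(f_2,g_3): lcm = x^2y. S = -x^2 + 2xy - 2y^2 - x - 2y.
  leading term x^2: subtract (1)·f_1 from -x^2 + 2xy - 2y^2 - x - 2y → -2xy - 2y^2 - 2x + 2y - 1
  leading term xy: subtract (-2)·g_3 from -2xy - 2y^2 - 2x + 2y - 1 → -2y^2 - y + 1
  leading term y^2: subtract (1)·g_4 from -2y^2 - y + 1 → 0
  remainder 0.

S(f_1,g_4): leading monomials are coprime, so the S-polynomial reduces to 0 (Buchberger's first criterion).
S(f_2,g_4): leading monomials are coprime, so the S-polynomial reduces to 0 (Buchberger's first criterion).
S(g_3,g_4): lcm = xy^2. S = -2xy + y^2 - 2x + y.
  leading term xy: subtract (-2)·g_3 from -2xy + y^2 - 2x + y → y^2 - 2y + 2
  leading term y^2: subtract (2)·g_4 from y^2 - 2y + 2 → 0
  remainder 0.

Every S-polynomial of the final basis reduces to 0, so we have a Gröbner basis.
Inter-reduce: drop elements whose leading term is divisible by another's, tail-reduce, and make monic.
Reduced Gröbner basis: {x^2 - 2x - 2y - 2, xy + x + y + 1, y^2 - 2y + 2}.

Buchberger on the second generating set:
h_1 = 2x^2 + x + y + 1, LT = x^2.
h_2 = x^2 + xy - x - y - 1, LT = x^2.

S(h_1,h_2): lcm = x^2. S = -xy - x - y - 1.
  leading term xy: no divisor's leading term divides it; move -xy to the remainder.
  leading term x: no divisor's leading term divides it; move -x to the remainder.
  leading term y: no divisor's leading term divides it; move -y to the remainder.
  leading term 1: no divisor's leading term divides it; move -1 to the remainder.
  remainder -xy - x - y - 1 ≠ 0; add k_3 = -xy - x - y - 1 to the basis.

S(h_1,k_3): lcm = x^2y. S = -x^2 + 2xy - 2y^2 - x - 2y.
  leading term x^2: subtract (2)·h_1 from -x^2 + 2xy - 2y^2 - x - 2y → 2xy - 2y^2 + 2x + y - 2
  leading term xy: subtract (-2)·k_3 from 2xy - 2y^2 + 2x + y - 2 → -2y^2 - y + 1
  leading term y^2: no divisor's leading term divides it; move -2y^2 to the remainder.
  leading term y: no divisor's leading term divides it; move -y to the remainder.
  leading term 1: no divisor's leading term divides it; move 1 to the remainder.
  remainder -2y^2 - y + 1 ≠ 0; add k_4 = -2y^2 - y + 1 to the basis.

S(h_2,k_3): lcm = x^2y. S = xy^2 - x^2 - 2xy - y^2 - x - y.
  leading term xy^2: subtract (-y)·k_3 from xy^2 - x^2 - 2xy - y^2 - x - y → -x^2 + 2xy - 2y^2 - x - 2y
  leading term x^2: subtract (2)·h_1 from -x^2 + 2xy - 2y^2 - x - 2y → 2xy - 2y^2 + 2x + y - 2
  leading term xy: subtract (-2)·k_3 from 2xy - 2y^2 + 2x + y - 2 → -2y^2 - y + 1
  leading term y^2: subtract (1)·k_4 from -2y^2 - y + 1 → 0
  remainder 0.

S(h_1,k_4): leading monomials are coprime, so the S-polynomial reduces to 0 (Buchberger's first criterion).
S(h_2,k_4): leading monomials are coprime, so the S-polynomial reduces to 0 (Buchberger's first criterion).
S(k_3,k_4): lcm = xy^2. S = -2xy + y^2 - 2x + y.
  leading term xy: subtract (2)·k_3 from -2xy + y^2 - 2x + y → y^2 - 2y + 2
  leading term y^2: subtract (2)·k_4 from y^2 - 2y + 2 → 0
  remainder 0.

Every S-polynomial of the final basis reduces to 0, so we have a Gröbner basis.
Inter-reduce: drop elements whose leading term is divisible by another's, tail-reduce, and make monic.
Reduced Gröbner basis: {x^2 - 2x - 2y - 2, xy + x + y + 1, y^2 - 2y + 2}.

Same reduced basis, so the two generating sets span the same ideal.

Yes, the ideals are equal.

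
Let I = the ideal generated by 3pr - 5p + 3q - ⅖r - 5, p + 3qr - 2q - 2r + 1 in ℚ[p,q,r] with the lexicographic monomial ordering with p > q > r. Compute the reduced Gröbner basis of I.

f_1 = 3pr - 5p + 3q - ⅖r - 5, LT = pr.
f_2 = p + 3qr - 2q - 2r + 1, LT = p.

S(f_1,f_2): lcm = pr. S = -5/3p - 3qr² + 2qr + q + 2r² - 17/15r - 5/3.
  leading term p: subtract (-5/3)·f_2 from -5/3p - 3qr² + 2qr + q + 2r² - 17/15r - 5/3 → -3qr² + 7qr - 7/3q + 2r² - 67/15r
  leading term qr²: no divisor's leading term divides it; move -3qr² to the remainder.
  leading term qr: no divisor's leading term divides it; move 7qr to the remainder.
  leading term q: no divisor's leading term divides it; move -7/3q to the remainder.
  leading term r²: no divisor's leading term divides it; move 2r² to the remainder.
  leading term r: no divisor's leading term divides it; move -67/15r to the remainder.
  remainder -3qr² + 7qr - 7/3q + 2r² - 67/15r ≠ 0; add g_3 = -3qr² + 7qr - 7/3q + 2r² - 67/15r to the basis.

The other S-polynomials (S(f_1,g_3), S(f_2,g_3)) all reduce to 0 modulo the current basis, so we have a Gröbner basis.
Inter-reduce: drop elements whose leading term is divisible by another's, tail-reduce, and make monic.

G = {p + 3qr - 2q - 2r + 1, qr² - 7/3qr + 7/9q - ⅔r² + 67/45r}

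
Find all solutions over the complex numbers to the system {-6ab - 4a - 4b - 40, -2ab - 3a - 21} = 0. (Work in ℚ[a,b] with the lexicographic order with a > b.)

{(-3, 2), (-14/5, 9/4)}

Compute a lex Gröbner basis by Buchberger's algorithm.
f_1 = -6ab - 4a - 4b - 40, LT = ab.
f_2 = -2ab - 3a - 21, LT = ab.

S(f_1,f_2): lcm = ab. S = -⅚a + ⅔b - 23/6.
  leading term a: no divisor's leading term divides it; move -⅚a to the remainder.
  leading term b: no divisor's leading term divides it; move ⅔b to the remainder.
  leading term 1: no divisor's leading term divides it; move -23/6 to the remainder.
  remainder -⅚a + ⅔b - 23/6 ≠ 0; add h_3 = -⅚a + ⅔b - 23/6 to the basis.

S(f_1,h_3): lcm = ab. S = ⅔a + ⅘b² - 59/15b + 20/3.
  leading term a: subtract (-⅘)·h_3 from ⅔a + ⅘b² - 59/15b + 20/3 → ⅘b² - 17/5b + 18/5
  leading term b²: no divisor's leading term divides it; move ⅘b² to the remainder.
  leading term b: no divisor's leading term divides it; move -17/5b to the remainder.
  leading term 1: no divisor's leading term divides it; move 18/5 to the remainder.
  remainder ⅘b² - 17/5b + 18/5 ≠ 0; add h_4 = ⅘b² - 17/5b + 18/5 to the basis.

The other S-polynomials (S(f_2,h_3), S(f_1,h_4), S(f_2,h_4), S(h_3,h_4)) all reduce to 0 modulo the current basis, so we have a Gröbner basis.
Inter-reduce: drop elements whose leading term is divisible by another's, tail-reduce, and make monic.
Reduced Gröbner basis: {a - ⅘b + 23/5, b² - 17/4b + 9/2}.

The lex basis is triangular: the last element involves only b. Solving b² - 17/4b + 9/2 = 0 gives b ∈ {2, 9/4}; substituting each value into the earlier elements determines the remaining variables.
  b = 2: the earlier basis element becomes a + 3 = 0, giving a = -3 — point (-3, 2).
  b = 9/4: the earlier basis element becomes a + 14/5 = 0, giving a = -14/5 — point (-14/5, 9/4).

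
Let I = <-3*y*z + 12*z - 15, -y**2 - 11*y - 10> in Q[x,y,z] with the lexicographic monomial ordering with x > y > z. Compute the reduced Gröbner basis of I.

Buchberger's algorithm terminates because the ascending chain of leading-term ideals stabilizes.

f_1 = -3*y*z + 12*z - 15, LT = y*z.
f_2 = -y**2 - 11*y - 10, LT = y**2.

S(f_1,f_2): lcm = y**2*z. S = -15*y*z + 5*y - 10*z.
  leading term y*z: subtract (5)·f_1 from -15*y*z + 5*y - 10*z → 5*y - 70*z + 75
  leading term y: no divisor's leading term divides it; move 5*y to the remainder.
  leading term z: no divisor's leading term divides it; move -70*z to the remainder.
  leading term 1: no divisor's leading term divides it; move 75 to the remainder.
  remainder 5*y - 70*z + 75 ≠ 0; add g_3 = 5*y - 70*z + 75 to the basis.

S(f_1,g_3): lcm = y*z. S = 14*z**2 - 19*z + 5.
  leading term z**2: no divisor's leading term divides it; move 14*z**2 to the remainder.
  leading term z: no divisor's leading term divides it; move -19*z to the remainder.
  leading term 1: no divisor's leading term divides it; move 5 to the remainder.
  remainder 14*z**2 - 19*z + 5 ≠ 0; add g_4 = 14*z**2 - 19*z + 5 to the basis.

S(f_2,g_3): lcm = y**2. S = 14*y*z - 4*y + 10.
  leading term y*z: subtract (-14/3)·f_1 from 14*y*z - 4*y + 10 → -4*y + 56*z - 60
  leading term y: subtract (-4/5)·g_3 from -4*y + 56*z - 60 → 0
  remainder 0.

S(f_1,g_4): lcm = y*z**2. S = 19/14*y*z - 5/14*y - 4*z**2 + 5*z.
  leading term y*z: subtract (-19/42)·f_1 from 19/14*y*z - 5/14*y - 4*z**2 + 5*z → -5/14*y - 4*z**2 + 73/7*z - 95/14
  leading term y: subtract (-1/14)·g_3 from -5/14*y - 4*z**2 + 73/7*z - 95/14 → -4*z**2 + 38/7*z - 10/7
  leading term z**2: subtract (-2/7)·g_4 from -4*z**2 + 38/7*z - 10/7 → 0
  remainder 0.

S(f_2,g_4): leading monomials are coprime, so the S-polynomial reduces to 0 (Buchberger's first criterion).
S(g_3,g_4): leading monomials are coprime, so the S-polynomial reduces to 0 (Buchberger's first criterion).
Every S-polynomial of the final basis reduces to 0, so we have a Gröbner basis.
Inter-reduce: drop elements whose leading term is divisible by another's, tail-reduce, and make monic.

G = {y - 14*z + 15, z**2 - 19/14*z + 5/14}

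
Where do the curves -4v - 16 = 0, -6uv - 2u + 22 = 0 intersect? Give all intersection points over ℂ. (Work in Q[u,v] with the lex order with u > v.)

Compute a lex Gröbner basis by Buchberger's algorithm.
f_1 = -4v - 16, LT = v.
f_2 = -6uv - 2u + 22, LT = uv.

S(f_1,f_2): lcm = uv. S = \tfrac{11}{3}u + \tfrac{11}{3}.
  leading term u: no divisor's leading term divides it; move \tfrac{11}{3}u to the remainder.
  leading term 1: no divisor's leading term divides it; move \tfrac{11}{3} to the remainder.
  remainder \tfrac{11}{3}u + \tfrac{11}{3} ≠ 0; add h_3 = \tfrac{11}{3}u + \tfrac{11}{3} to the basis.

The other S-polynomials (S(f_1,h_3), S(f_2,h_3)) all reduce to 0 modulo the current basis, so we have a Gröbner basis.
Inter-reduce: drop elements whose leading term is divisible by another's, tail-reduce, and make monic.
Reduced Gröbner basis: {u + 1, v + 4}.

Since the basis is lex-ordered, v + 4 is univariate in v. Its roots are {-4}. Back-substituting each root into the other basis elements fixes the other coordinates.
  v = -4: the earlier basis element becomes u + 1 = 0, giving u = -1 — point (-1, -4).
Substituting each solution back into the original system confirms all equations vanish.

{(-1, -4)}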